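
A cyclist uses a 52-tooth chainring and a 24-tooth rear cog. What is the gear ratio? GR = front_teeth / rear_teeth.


GR = front_teeth / rear_teeth
GR = 52 / 24
GR = 2.1667

2.1667


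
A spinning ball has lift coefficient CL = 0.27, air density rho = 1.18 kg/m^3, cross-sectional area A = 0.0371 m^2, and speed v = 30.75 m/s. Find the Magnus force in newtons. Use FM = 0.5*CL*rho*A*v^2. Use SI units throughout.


FM = 0.5 * CL * rho * A * v^2
FM = 0.5 * 0.27 * 1.18 * 0.0371 * 30.75^2
v^2 = 945.5625
FM = 0.5 * 0.27 * 1.18 * 0.0371 * 945.5625 = 5.5883 N

5.5883 N


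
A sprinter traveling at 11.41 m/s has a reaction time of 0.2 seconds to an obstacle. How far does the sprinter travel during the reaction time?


d = v * t
d = 11.41 * 0.2
d = 2.282 m

2.282 m


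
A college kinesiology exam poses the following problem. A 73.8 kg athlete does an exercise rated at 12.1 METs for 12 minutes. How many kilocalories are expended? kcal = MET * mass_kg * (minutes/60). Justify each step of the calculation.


kcal = MET * mass * time_hr
Convert time: 12 min = 0.2 hr
kcal = 12.1 * 73.8 * 0.2
kcal = 178.596 kcal

178.596 kcal


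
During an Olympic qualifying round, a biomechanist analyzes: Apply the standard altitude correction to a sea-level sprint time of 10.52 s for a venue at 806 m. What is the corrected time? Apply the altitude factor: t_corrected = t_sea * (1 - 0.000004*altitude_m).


Correction factor = 1 - 0.000004 * 806 = 0.996776
t_corrected = t_sea * factor = 10.52 * 0.996776
t_corrected = 10.4861 s

10.4861 s


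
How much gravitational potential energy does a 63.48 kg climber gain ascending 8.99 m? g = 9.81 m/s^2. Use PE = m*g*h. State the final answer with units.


PE = m * g * h
PE = 63.48 * 9.81 * 8.99
PE = 622.7388 * 8.99 = 5598.4218 J

5598.4218 J


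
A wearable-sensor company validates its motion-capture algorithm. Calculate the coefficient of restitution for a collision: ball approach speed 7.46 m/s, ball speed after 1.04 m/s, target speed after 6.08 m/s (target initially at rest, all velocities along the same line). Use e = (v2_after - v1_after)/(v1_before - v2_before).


e = (v2_after - v1_after) / (v1_before - v2_before)
Numerator = 6.08 - 1.04 = 5.04
Denominator = 7.46 - 0 = 7.46
e = 5.04 / 7.46 = 0.6756

0.6756


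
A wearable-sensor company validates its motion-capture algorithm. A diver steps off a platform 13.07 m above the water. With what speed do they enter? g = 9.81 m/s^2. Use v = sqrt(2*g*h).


v = sqrt(2 * g * h)
v = sqrt(2 * 9.81 * 13.07)
v = sqrt(256.4334) = 16.0135 m/s

16.0135 m/s


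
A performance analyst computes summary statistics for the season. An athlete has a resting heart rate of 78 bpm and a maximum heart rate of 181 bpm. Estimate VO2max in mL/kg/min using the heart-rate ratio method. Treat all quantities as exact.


VO2max = 15.3 * HRmax / HRrest
VO2max = 15.3 * 181 / 78
VO2max = 2769.3 / 78 = 35.5038 mL/kg/min

35.5038 mL/kg/min


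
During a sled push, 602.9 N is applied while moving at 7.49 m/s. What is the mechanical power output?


P = F * v
P = 602.9 * 7.49
P = 4515.721 W

4515.721 W


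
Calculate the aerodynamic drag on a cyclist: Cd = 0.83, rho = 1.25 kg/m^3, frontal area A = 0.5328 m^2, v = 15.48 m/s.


Fd = 0.5 * Cd * rho * A * v^2
Fd = 0.5 * 0.83 * 1.25 * 0.5328 * 15.48^2
v^2 = 239.6304
Fd = 0.5 * 0.83 * 1.25 * 0.5328 * 239.6304 = 66.2314 N

66.2314 N


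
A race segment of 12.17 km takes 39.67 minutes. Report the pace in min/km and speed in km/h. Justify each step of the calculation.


Pace = time / distance = 39.67 min / 12.17 km = 3.2597 min/km
Speed = distance / time_in_hours = 12.17 / 0.6612 hr
Speed = 18.4069 km/h

3.2597 min/km, 18.4069 km/h


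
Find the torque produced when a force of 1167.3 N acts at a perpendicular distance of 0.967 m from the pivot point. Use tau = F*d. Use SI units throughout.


tau = F * d
tau = 1167.3 * 0.967
tau = 1128.7791 N*m

1128.7791 N*m


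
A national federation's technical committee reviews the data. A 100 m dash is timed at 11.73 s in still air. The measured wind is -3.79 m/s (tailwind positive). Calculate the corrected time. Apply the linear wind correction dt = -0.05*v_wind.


dt = -0.05 * v_wind = -0.05 * -3.79 = 0.1895 s
t_corrected = t_still + dt = 11.73 + (0.1895)
t_corrected = 11.9195 s

11.9195 s


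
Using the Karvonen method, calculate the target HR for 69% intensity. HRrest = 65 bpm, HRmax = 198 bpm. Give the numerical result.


Target = HRrest + pct*(HRmax - HRrest)
Heart rate reserve = HRmax - HRrest = 198 - 65 = 133 bpm
Fraction = 69% = 0.69
Target = 65 + 0.69 * 133
Target = 65 + 91.77 = 156.77 bpm

156.77 bpm


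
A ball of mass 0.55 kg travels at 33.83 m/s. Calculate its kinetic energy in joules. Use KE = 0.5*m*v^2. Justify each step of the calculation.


KE = 0.5 * m * v^2
KE = 0.5 * 0.55 * 33.83^2
KE = 0.5 * 0.55 * 1144.4689 = 314.7289 J

314.7289 J


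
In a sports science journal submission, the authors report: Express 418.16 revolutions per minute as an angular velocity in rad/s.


omega = RPM * 2 * pi / 60
omega = 418.16 * 2 * 3.14159 / 60
omega = 2627.3768 / 60 = 43.7896 rad/s

43.7896 rad/s


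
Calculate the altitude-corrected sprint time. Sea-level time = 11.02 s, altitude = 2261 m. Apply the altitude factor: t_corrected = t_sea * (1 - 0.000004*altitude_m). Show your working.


Correction factor = 1 - 0.000004 * 2261 = 0.990956
t_corrected = t_sea * factor = 11.02 * 0.990956
t_corrected = 10.9203 s

10.9203 s


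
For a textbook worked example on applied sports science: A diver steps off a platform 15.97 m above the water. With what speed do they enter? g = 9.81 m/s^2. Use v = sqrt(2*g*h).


v = sqrt(2 * g * h)
v = sqrt(2 * 9.81 * 15.97)
v = sqrt(313.3314) = 17.7012 m/s

17.7012 m/s


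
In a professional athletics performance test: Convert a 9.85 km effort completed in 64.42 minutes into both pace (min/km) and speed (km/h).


Pace = time / distance = 64.42 min / 9.85 km = 6.5401 min/km
Speed = distance / time_in_hours = 9.85 / 1.0737 hr
Speed = 9.1742 km/h

6.5401 min/km, 9.1742 km/h


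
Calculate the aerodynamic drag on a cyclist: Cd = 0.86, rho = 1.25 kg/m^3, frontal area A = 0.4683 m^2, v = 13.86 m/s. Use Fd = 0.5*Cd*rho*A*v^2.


Fd = 0.5 * Cd * rho * A * v^2
Fd = 0.5 * 0.86 * 1.25 * 0.4683 * 13.86^2
v^2 = 192.0996
Fd = 0.5 * 0.86 * 1.25 * 0.4683 * 192.0996 = 48.3536 N

48.3536 N


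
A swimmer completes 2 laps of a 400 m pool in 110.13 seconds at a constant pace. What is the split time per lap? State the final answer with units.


Split time = total_time / n_laps = 110.13 / 2
Split time = 55.065 s per lap

55.065 s


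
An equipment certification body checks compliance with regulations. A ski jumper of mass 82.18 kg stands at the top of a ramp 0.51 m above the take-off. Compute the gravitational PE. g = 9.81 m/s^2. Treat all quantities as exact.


PE = m * g * h
PE = 82.18 * 9.81 * 0.51
PE = 806.1858 * 0.51 = 411.1548 J

411.1548 J


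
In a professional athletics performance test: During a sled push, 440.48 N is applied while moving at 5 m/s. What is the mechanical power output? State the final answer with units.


P = F * v
P = 440.48 * 5
P = 2202.4 W

2202.4 W


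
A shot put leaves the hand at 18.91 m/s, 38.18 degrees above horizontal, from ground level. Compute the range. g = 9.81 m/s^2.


R = v^2 * sin(2*theta) / g
Convert angle to radians: theta = 38.18 deg = 0.6664 rad
sin(2*theta) = sin(1.3327) = 0.9718
R = 18.91^2 * 0.9718 / 9.81
R = 357.5881 * 0.9718 / 9.81 = 35.4233 m

35.4233 m


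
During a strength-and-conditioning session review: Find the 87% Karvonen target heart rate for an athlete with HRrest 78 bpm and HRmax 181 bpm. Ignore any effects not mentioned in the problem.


Target = HRrest + pct*(HRmax - HRrest)
Heart rate reserve = HRmax - HRrest = 181 - 78 = 103 bpm
Fraction = 87% = 0.87
Target = 78 + 0.87 * 103
Target = 78 + 89.61 = 167.61 bpm

167.61 bpm


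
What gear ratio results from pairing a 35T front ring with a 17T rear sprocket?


GR = front_teeth / rear_teeth
GR = 35 / 17
GR = 2.0588

2.0588


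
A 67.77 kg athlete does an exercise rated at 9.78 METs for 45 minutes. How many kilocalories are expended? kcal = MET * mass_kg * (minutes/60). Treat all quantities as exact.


kcal = MET * mass * time_hr
Convert time: 45 min = 0.75 hr
kcal = 9.78 * 67.77 * 0.75
kcal = 497.0929 kcal

497.0929 kcal


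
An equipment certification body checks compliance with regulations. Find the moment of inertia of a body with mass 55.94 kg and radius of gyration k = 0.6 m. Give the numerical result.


I = m * k^2
I = 55.94 * 0.6^2
I = 55.94 * 0.36 = 20.1384 kg*m^2

20.1384 kg*m^2


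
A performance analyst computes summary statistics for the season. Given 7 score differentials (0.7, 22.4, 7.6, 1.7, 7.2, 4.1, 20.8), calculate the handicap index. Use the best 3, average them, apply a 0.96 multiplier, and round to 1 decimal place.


All differentials: 0.7, 22.4, 7.6, 1.7, 7.2, 4.1, 20.8
Sorted: 0.7, 1.7, 4.1, 7.2, 7.6, 20.8, 22.4
Best 3: 0.7, 1.7, 4.1
Average of best = 6.5 / 3 = 2.1667
Raw index = 2.1667 * 0.96 = 2.08
Handicap index = round(2.08, 1) = 2.1

2.1


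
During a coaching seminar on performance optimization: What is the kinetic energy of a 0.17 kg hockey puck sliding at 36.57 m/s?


KE = 0.5 * m * v^2
KE = 0.5 * 0.17 * 36.57^2
KE = 0.5 * 0.17 * 1337.3649 = 113.676 J

113.676 J


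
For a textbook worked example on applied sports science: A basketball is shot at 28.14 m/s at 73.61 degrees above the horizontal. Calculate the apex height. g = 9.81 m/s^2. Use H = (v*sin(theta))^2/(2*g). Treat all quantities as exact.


H = (v*sin(theta))^2 / (2*g)
vy = v*sin(theta) = 28.14 * sin(73.61 deg) = 26.9965 m/s
H = vy^2 / (2*g) = 728.81 / (2*9.81)
H = 728.81 / 19.62 = 37.1463 m

37.1463 m


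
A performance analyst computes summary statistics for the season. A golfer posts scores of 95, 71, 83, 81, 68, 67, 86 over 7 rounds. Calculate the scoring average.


Average = sum / n
Sum = 551
Average = 551 / 7 = 78.7143

78.7143


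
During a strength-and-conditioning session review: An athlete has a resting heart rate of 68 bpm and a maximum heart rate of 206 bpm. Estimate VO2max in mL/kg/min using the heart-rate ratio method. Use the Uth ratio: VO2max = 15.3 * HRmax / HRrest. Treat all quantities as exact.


VO2max = 15.3 * HRmax / HRrest
VO2max = 15.3 * 206 / 68
VO2max = 3151.8 / 68 = 46.35 mL/kg/min

46.35 mL/kg/min


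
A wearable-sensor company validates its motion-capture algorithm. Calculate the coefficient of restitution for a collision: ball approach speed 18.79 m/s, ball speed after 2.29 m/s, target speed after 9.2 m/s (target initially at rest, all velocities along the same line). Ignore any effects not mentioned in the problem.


e = (v2_after - v1_after) / (v1_before - v2_before)
Numerator = 9.2 - 2.29 = 6.91
Denominator = 18.79 - 0 = 18.79
e = 6.91 / 18.79 = 0.3677

0.3677


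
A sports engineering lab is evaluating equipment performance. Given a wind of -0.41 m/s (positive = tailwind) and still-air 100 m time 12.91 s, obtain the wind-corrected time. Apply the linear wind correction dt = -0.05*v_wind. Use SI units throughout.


dt = -0.05 * v_wind = -0.05 * -0.41 = 0.0205 s
t_corrected = t_still + dt = 12.91 + (0.0205)
t_corrected = 12.9305 s

12.9305 s


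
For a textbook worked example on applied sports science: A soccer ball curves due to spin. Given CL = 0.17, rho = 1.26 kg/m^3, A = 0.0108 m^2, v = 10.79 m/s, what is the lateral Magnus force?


FM = 0.5 * CL * rho * A * v^2
FM = 0.5 * 0.17 * 1.26 * 0.0108 * 10.79^2
v^2 = 116.4241
FM = 0.5 * 0.17 * 1.26 * 0.0108 * 116.4241 = 0.1347 N

0.1347 N


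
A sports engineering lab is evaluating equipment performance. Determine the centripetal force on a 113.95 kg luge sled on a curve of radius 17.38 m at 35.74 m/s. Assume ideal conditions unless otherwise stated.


Fc = m * v^2 / r
v^2 = 35.74^2 = 1277.3476
Fc = 113.95 * 1277.3476 / 17.38
Fc = 145553.759 / 17.38 = 8374.7848 N

8374.7848 N


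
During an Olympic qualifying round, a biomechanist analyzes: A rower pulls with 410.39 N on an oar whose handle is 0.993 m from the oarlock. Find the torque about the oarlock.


tau = F * d
tau = 410.39 * 0.993
tau = 407.5173 N*m

407.5173 N*m


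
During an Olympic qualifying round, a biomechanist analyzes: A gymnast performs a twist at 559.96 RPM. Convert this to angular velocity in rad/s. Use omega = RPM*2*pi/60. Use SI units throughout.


omega = RPM * 2 * pi / 60
omega = 559.96 * 2 * 3.14159 / 60
omega = 3518.3324 / 60 = 58.6389 rad/s

58.6389 rad/s


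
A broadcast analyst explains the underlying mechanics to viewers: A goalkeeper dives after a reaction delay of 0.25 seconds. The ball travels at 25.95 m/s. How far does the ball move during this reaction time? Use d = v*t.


d = v * t
d = 25.95 * 0.25
d = 6.4875 m

6.4875 m


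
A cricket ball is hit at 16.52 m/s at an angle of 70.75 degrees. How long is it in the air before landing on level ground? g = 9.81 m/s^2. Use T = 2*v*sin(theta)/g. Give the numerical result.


T = 2*v*sin(theta)/g
sin(theta) = sin(70.75 deg) = 0.9441
T = 2*16.52*0.9441 / 9.81
T = 31.1927 / 9.81 = 3.1797 s

3.1797 s


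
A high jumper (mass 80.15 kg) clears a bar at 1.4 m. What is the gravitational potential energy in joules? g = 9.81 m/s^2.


PE = m * g * h
PE = 80.15 * 9.81 * 1.4
PE = 786.2715 * 1.4 = 1100.7801 J

1100.7801 J


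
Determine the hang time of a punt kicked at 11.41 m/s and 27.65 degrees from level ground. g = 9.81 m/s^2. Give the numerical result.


T = 2*v*sin(theta)/g
sin(theta) = sin(27.65 deg) = 0.4641
T = 2*11.41*0.4641 / 9.81
T = 10.5901 / 9.81 = 1.0795 s

1.0795 s


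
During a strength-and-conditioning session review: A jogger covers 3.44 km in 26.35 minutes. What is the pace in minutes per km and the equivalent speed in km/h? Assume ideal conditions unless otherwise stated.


Pace = time / distance = 26.35 min / 3.44 km = 7.6599 min/km
Speed = distance / time_in_hours = 3.44 / 0.4392 hr
Speed = 7.833 km/h

7.6599 min/km, 7.833 km/h


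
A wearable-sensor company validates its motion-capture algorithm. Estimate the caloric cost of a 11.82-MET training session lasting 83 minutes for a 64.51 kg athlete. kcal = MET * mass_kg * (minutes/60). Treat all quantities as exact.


kcal = MET * mass * time_hr
Convert time: 83 min = 1.3833 hr
kcal = 11.82 * 64.51 * 1.3833
kcal = 1054.803 kcal

1054.803 kcal


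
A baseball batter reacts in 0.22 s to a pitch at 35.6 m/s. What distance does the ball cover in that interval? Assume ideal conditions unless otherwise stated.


d = v * t
d = 35.6 * 0.22
d = 7.832 m

7.832 m


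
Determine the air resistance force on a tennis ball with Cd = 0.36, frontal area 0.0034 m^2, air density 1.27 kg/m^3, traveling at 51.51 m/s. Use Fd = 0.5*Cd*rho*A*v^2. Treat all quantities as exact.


Fd = 0.5 * Cd * rho * A * v^2
Fd = 0.5 * 0.36 * 1.27 * 0.0034 * 51.51^2
v^2 = 2653.2801
Fd = 0.5 * 0.36 * 1.27 * 0.0034 * 2653.2801 = 2.0622 N

2.0622 N


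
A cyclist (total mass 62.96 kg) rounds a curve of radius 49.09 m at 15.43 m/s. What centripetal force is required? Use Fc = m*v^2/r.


Fc = m * v^2 / r
v^2 = 15.43^2 = 238.0849
Fc = 62.96 * 238.0849 / 49.09
Fc = 14989.8253 / 49.09 = 305.3539 N

305.3539 N


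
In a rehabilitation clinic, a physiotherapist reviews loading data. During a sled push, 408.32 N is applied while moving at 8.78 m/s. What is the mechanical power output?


P = F * v
P = 408.32 * 8.78
P = 3585.0496 W

3585.0496 W


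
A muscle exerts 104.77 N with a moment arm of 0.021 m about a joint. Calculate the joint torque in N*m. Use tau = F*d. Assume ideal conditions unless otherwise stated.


tau = F * d
tau = 104.77 * 0.021
tau = 2.2002 N*m

2.2002 N*m


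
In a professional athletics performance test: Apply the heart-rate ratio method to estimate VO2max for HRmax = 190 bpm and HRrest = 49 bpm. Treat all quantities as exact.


VO2max = 15.3 * HRmax / HRrest
VO2max = 15.3 * 190 / 49
VO2max = 2907 / 49 = 59.3265 mL/kg/min

59.3265 mL/kg/min


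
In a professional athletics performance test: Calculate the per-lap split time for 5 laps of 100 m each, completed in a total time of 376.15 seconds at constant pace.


Split time = total_time / n_laps = 376.15 / 5
Split time = 75.23 s per lap

75.23 s


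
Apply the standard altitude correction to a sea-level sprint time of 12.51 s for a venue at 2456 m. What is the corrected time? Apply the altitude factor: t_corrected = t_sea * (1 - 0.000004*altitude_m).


Correction factor = 1 - 0.000004 * 2456 = 0.990176
t_corrected = t_sea * factor = 12.51 * 0.990176
t_corrected = 12.3871 s

12.3871 s


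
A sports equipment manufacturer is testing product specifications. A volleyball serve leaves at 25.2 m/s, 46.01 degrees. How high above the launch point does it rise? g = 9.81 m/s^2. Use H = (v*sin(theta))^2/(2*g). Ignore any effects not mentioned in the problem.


H = (v*sin(theta))^2 / (2*g)
vy = v*sin(theta) = 25.2 * sin(46.01 deg) = 18.1304 m/s
H = vy^2 / (2*g) = 328.7121 / (2*9.81)
H = 328.7121 / 19.62 = 16.7539 m

16.7539 m


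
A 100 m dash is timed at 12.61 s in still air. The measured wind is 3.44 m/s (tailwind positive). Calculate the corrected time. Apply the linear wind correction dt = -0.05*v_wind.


dt = -0.05 * v_wind = -0.05 * 3.44 = -0.172 s
t_corrected = t_still + dt = 12.61 + (-0.172)
t_corrected = 12.438 s

12.438 s


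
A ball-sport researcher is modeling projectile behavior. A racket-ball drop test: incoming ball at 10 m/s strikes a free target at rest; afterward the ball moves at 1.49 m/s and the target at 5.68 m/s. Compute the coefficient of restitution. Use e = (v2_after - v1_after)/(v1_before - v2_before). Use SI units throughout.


e = (v2_after - v1_after) / (v1_before - v2_before)
Numerator = 5.68 - 1.49 = 4.19
Denominator = 10 - 0 = 10
e = 4.19 / 10 = 0.419

0.419


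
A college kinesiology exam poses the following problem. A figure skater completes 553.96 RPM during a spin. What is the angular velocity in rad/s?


omega = RPM * 2 * pi / 60
omega = 553.96 * 2 * 3.14159 / 60
omega = 3480.6333 / 60 = 58.0106 rad/s

58.0106 rad/s


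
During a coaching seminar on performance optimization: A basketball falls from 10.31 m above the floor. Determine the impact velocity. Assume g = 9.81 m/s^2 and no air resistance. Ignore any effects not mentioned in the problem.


v = sqrt(2 * g * h)
v = sqrt(2 * 9.81 * 10.31)
v = sqrt(202.2822) = 14.2226 m/s

14.2226 m/s


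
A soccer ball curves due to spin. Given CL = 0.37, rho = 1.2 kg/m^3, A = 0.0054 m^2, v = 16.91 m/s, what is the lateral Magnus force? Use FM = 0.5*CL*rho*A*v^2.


FM = 0.5 * CL * rho * A * v^2
FM = 0.5 * 0.37 * 1.2 * 0.0054 * 16.91^2
v^2 = 285.9481
FM = 0.5 * 0.37 * 1.2 * 0.0054 * 285.9481 = 0.3428 N

0.3428 N


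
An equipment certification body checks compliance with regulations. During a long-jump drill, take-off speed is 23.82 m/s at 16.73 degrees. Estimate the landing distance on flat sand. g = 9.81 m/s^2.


R = v^2 * sin(2*theta) / g
Convert angle to radians: theta = 16.73 deg = 0.292 rad
sin(2*theta) = sin(0.584) = 0.5514
R = 23.82^2 * 0.5514 / 9.81
R = 567.3924 * 0.5514 / 9.81 = 31.8893 m

31.8893 m


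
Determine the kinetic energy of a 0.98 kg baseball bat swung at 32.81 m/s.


KE = 0.5 * m * v^2
KE = 0.5 * 0.98 * 32.81^2
KE = 0.5 * 0.98 * 1076.4961 = 527.4831 J

527.4831 J


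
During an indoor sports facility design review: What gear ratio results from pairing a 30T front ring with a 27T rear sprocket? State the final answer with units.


GR = front_teeth / rear_teeth
GR = 30 / 27
GR = 1.1111

1.1111


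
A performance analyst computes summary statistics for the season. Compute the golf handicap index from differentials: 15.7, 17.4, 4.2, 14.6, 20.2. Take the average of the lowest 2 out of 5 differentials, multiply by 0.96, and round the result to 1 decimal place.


All differentials: 15.7, 17.4, 4.2, 14.6, 20.2
Sorted: 4.2, 14.6, 15.7, 17.4, 20.2
Best 2: 4.2, 14.6
Average of best = 18.8 / 2 = 9.4
Raw index = 9.4 * 0.96 = 9.024
Handicap index = round(9.024, 1) = 9.0

9.0


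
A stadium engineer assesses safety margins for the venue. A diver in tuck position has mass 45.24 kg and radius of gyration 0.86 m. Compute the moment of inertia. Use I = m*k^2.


I = m * k^2
I = 45.24 * 0.86^2
I = 45.24 * 0.7396 = 33.4595 kg*m^2

33.4595 kg*m^2


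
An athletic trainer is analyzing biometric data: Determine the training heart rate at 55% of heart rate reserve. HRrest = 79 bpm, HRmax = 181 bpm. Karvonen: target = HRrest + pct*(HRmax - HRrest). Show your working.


Target = HRrest + pct*(HRmax - HRrest)
Heart rate reserve = HRmax - HRrest = 181 - 79 = 102 bpm
Fraction = 55% = 0.55
Target = 79 + 0.55 * 102
Target = 79 + 56.1 = 135.1 bpm

135.1 bpm


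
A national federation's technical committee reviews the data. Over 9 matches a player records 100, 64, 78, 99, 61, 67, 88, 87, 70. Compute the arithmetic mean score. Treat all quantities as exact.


Average = sum / n
Sum = 714
Average = 714 / 9 = 79.3333

79.3333


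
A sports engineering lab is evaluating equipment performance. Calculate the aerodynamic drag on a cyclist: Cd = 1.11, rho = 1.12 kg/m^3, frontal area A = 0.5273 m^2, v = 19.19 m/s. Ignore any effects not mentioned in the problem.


Fd = 0.5 * Cd * rho * A * v^2
Fd = 0.5 * 1.11 * 1.12 * 0.5273 * 19.19^2
v^2 = 368.2561
Fd = 0.5 * 1.11 * 1.12 * 0.5273 * 368.2561 = 120.7032 N

120.7032 N


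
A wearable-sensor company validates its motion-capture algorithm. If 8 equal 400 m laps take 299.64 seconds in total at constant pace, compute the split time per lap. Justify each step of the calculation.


Split time = total_time / n_laps = 299.64 / 8
Split time = 37.455 s per lap

37.455 s


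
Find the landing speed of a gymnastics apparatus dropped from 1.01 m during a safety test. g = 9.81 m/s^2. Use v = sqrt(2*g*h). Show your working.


v = sqrt(2 * g * h)
v = sqrt(2 * 9.81 * 1.01)
v = sqrt(19.8162) = 4.4515 m/s

4.4515 m/s


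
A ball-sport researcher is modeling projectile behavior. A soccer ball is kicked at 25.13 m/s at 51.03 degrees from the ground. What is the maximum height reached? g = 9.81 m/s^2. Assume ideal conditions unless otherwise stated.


H = (v*sin(theta))^2 / (2*g)
vy = v*sin(theta) = 25.13 * sin(51.03 deg) = 19.538 m/s
H = vy^2 / (2*g) = 381.7317 / (2*9.81)
H = 381.7317 / 19.62 = 19.4563 m

19.4563 m


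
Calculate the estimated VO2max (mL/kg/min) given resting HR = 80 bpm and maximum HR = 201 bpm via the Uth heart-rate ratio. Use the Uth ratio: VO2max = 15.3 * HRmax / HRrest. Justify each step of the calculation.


VO2max = 15.3 * HRmax / HRrest
VO2max = 15.3 * 201 / 80
VO2max = 3075.3 / 80 = 38.4413 mL/kg/min

38.4413 mL/kg/min


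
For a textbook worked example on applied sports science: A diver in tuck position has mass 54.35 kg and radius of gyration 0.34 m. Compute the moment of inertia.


I = m * k^2
I = 54.35 * 0.34^2
I = 54.35 * 0.1156 = 6.2829 kg*m^2

6.2829 kg*m^2


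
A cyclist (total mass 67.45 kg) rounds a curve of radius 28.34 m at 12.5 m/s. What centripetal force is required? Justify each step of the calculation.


Fc = m * v^2 / r
v^2 = 12.5^2 = 156.25
Fc = 67.45 * 156.25 / 28.34
Fc = 10539.0625 / 28.34 = 371.8794 N

371.8794 N


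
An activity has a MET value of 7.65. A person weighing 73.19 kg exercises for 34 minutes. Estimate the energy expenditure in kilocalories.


kcal = MET * mass * time_hr
Convert time: 34 min = 0.5667 hr
kcal = 7.65 * 73.19 * 0.5667
kcal = 317.2786 kcal

317.2786 kcal


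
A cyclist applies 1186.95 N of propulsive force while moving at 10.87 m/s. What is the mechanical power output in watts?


P = F * v
P = 1186.95 * 10.87
P = 12902.1465 W

12902.1465 W


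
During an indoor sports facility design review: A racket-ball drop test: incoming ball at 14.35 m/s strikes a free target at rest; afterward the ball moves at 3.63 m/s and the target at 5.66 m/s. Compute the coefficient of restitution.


e = (v2_after - v1_after) / (v1_before - v2_before)
Numerator = 5.66 - 3.63 = 2.03
Denominator = 14.35 - 0 = 14.35
e = 2.03 / 14.35 = 0.1415

0.1415


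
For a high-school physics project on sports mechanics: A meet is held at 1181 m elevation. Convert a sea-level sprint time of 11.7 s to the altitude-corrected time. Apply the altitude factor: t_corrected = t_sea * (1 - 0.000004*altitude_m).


Correction factor = 1 - 0.000004 * 1181 = 0.995276
t_corrected = t_sea * factor = 11.7 * 0.995276
t_corrected = 11.6447 s

11.6447 s


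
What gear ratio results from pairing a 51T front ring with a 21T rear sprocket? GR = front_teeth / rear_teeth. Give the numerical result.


GR = front_teeth / rear_teeth
GR = 51 / 21
GR = 2.4286

2.4286


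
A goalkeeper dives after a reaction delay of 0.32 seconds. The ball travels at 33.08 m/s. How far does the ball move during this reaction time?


d = v * t
d = 33.08 * 0.32
d = 10.5856 m

10.5856 m


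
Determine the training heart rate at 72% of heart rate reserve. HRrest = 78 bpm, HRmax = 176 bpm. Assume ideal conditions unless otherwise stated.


Target = HRrest + pct*(HRmax - HRrest)
Heart rate reserve = HRmax - HRrest = 176 - 78 = 98 bpm
Fraction = 72% = 0.72
Target = 78 + 0.72 * 98
Target = 78 + 70.56 = 148.56 bpm

148.56 bpm


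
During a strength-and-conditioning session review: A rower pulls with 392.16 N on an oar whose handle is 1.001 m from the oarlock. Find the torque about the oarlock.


tau = F * d
tau = 392.16 * 1.001
tau = 392.5522 N*m

392.5522 N*m


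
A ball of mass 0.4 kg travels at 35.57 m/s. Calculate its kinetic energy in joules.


KE = 0.5 * m * v^2
KE = 0.5 * 0.4 * 35.57^2
KE = 0.5 * 0.4 * 1265.2249 = 253.045 J

253.045 J


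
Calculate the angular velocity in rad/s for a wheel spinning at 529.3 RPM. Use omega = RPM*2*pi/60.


omega = RPM * 2 * pi / 60
omega = 529.3 * 2 * 3.14159 / 60
omega = 3325.69 / 60 = 55.4282 rad/s

55.4282 rad/s


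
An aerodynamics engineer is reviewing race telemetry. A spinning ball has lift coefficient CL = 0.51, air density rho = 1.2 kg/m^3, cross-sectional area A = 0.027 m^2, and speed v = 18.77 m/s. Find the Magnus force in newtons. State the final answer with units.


FM = 0.5 * CL * rho * A * v^2
FM = 0.5 * 0.51 * 1.2 * 0.027 * 18.77^2
v^2 = 352.3129
FM = 0.5 * 0.51 * 1.2 * 0.027 * 352.3129 = 2.9108 N

2.9108 N


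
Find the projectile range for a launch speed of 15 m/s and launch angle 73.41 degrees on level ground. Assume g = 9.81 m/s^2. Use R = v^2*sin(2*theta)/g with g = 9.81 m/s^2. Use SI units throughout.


R = v^2 * sin(2*theta) / g
Convert angle to radians: theta = 73.41 deg = 1.2812 rad
sin(2*theta) = sin(2.5625) = 0.5473
R = 15^2 * 0.5473 / 9.81
R = 225 * 0.5473 / 9.81 = 12.5521 m

12.5521 m


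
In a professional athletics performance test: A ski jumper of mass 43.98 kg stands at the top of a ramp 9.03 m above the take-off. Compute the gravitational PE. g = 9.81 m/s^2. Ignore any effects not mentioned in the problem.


PE = m * g * h
PE = 43.98 * 9.81 * 9.03
PE = 431.4438 * 9.03 = 3895.9375 J

3895.9375 J


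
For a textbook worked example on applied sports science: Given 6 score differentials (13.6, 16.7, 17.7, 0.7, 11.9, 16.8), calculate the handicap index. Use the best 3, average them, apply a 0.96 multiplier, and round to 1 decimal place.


All differentials: 13.6, 16.7, 17.7, 0.7, 11.9, 16.8
Sorted: 0.7, 11.9, 13.6, 16.7, 16.8, 17.7
Best 3: 0.7, 11.9, 13.6
Average of best = 26.2 / 3 = 8.7333
Raw index = 8.7333 * 0.96 = 8.384
Handicap index = round(8.384, 1) = 8.4

8.4


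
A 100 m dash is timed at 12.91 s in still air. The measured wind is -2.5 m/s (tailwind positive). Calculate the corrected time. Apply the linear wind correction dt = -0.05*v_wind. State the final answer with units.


dt = -0.05 * v_wind = -0.05 * -2.5 = 0.125 s
t_corrected = t_still + dt = 12.91 + (0.125)
t_corrected = 13.035 s

13.035 s


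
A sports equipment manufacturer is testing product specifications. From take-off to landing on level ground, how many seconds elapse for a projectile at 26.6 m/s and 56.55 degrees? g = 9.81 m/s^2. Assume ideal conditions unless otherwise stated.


T = 2*v*sin(theta)/g
sin(theta) = sin(56.55 deg) = 0.8344
T = 2*26.6*0.8344 / 9.81
T = 44.3883 / 9.81 = 4.5248 s

4.5248 s


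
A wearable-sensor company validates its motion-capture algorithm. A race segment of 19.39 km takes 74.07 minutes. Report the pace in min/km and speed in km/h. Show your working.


Pace = time / distance = 74.07 min / 19.39 km = 3.82 min/km
Speed = distance / time_in_hours = 19.39 / 1.2345 hr
Speed = 15.7068 km/h

3.82 min/km, 15.7068 km/h


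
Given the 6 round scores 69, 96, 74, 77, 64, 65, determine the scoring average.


Average = sum / n
Sum = 445
Average = 445 / 6 = 74.1667

74.1667


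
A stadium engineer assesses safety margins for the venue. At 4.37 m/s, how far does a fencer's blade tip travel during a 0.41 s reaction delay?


d = v * t
d = 4.37 * 0.41
d = 1.7917 m

1.7917 m


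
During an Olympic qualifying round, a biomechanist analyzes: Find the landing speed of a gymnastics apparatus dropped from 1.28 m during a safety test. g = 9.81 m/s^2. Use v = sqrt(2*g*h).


v = sqrt(2 * g * h)
v = sqrt(2 * 9.81 * 1.28)
v = sqrt(25.1136) = 5.0113 m/s

5.0113 m/s


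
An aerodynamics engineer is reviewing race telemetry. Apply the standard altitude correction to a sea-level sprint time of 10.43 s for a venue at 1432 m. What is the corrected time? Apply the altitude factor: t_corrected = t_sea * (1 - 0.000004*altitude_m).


Correction factor = 1 - 0.000004 * 1432 = 0.994272
t_corrected = t_sea * factor = 10.43 * 0.994272
t_corrected = 10.3703 s

10.3703 s


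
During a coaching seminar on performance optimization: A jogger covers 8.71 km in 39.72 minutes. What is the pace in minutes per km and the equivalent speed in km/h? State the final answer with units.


Pace = time / distance = 39.72 min / 8.71 km = 4.5603 min/km
Speed = distance / time_in_hours = 8.71 / 0.662 hr
Speed = 13.1571 km/h

4.5603 min/km, 13.1571 km/h


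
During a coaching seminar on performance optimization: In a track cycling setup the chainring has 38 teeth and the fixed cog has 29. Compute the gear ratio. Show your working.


GR = front_teeth / rear_teeth
GR = 38 / 29
GR = 1.3103

1.3103


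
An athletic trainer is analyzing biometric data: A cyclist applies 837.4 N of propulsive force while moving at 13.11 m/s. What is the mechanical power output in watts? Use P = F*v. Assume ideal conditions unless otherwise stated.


P = F * v
P = 837.4 * 13.11
P = 10978.314 W

10978.314 W


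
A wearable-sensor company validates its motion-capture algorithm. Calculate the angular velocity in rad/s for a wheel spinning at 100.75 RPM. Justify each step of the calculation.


omega = RPM * 2 * pi / 60
omega = 100.75 * 2 * 3.14159 / 60
omega = 633.0309 / 60 = 10.5505 rad/s

10.5505 rad/s


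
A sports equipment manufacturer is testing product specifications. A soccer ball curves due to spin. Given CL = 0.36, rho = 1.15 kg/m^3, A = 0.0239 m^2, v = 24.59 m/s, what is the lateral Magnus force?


FM = 0.5 * CL * rho * A * v^2
FM = 0.5 * 0.36 * 1.15 * 0.0239 * 24.59^2
v^2 = 604.6681
FM = 0.5 * 0.36 * 1.15 * 0.0239 * 604.6681 = 2.9915 N

2.9915 N


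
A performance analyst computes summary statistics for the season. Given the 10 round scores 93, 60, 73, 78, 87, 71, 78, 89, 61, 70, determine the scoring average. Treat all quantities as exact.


Average = sum / n
Sum = 760
Average = 760 / 10 = 76

76


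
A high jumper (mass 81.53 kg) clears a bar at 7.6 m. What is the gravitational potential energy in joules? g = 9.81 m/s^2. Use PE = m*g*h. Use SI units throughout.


PE = m * g * h
PE = 81.53 * 9.81 * 7.6
PE = 799.8093 * 7.6 = 6078.5507 J

6078.5507 J


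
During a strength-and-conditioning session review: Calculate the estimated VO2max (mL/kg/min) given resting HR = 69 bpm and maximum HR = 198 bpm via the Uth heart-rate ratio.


VO2max = 15.3 * HRmax / HRrest
VO2max = 15.3 * 198 / 69
VO2max = 3029.4 / 69 = 43.9043 mL/kg/min

43.9043 mL/kg/min


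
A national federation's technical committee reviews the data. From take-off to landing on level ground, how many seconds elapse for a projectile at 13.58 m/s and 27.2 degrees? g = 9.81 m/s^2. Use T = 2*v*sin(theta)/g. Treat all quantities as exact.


T = 2*v*sin(theta)/g
sin(theta) = sin(27.2 deg) = 0.4571
T = 2*13.58*0.4571 / 9.81
T = 12.4148 / 9.81 = 1.2655 s

1.2655 s


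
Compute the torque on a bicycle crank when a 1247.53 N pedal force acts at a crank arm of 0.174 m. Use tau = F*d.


tau = F * d
tau = 1247.53 * 0.174
tau = 217.0702 N*m

217.0702 N*m


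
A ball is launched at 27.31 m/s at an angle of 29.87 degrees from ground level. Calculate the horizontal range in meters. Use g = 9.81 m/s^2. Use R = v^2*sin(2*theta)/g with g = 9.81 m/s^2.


R = v^2 * sin(2*theta) / g
Convert angle to radians: theta = 29.87 deg = 0.5213 rad
sin(2*theta) = sin(1.0427) = 0.8637
R = 27.31^2 * 0.8637 / 9.81
R = 745.8361 * 0.8637 / 9.81 = 65.6691 m

65.6691 m


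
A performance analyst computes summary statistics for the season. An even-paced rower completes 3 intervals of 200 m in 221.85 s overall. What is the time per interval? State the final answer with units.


Split time = total_time / n_laps = 221.85 / 3
Split time = 73.95 s per lap

73.95 s


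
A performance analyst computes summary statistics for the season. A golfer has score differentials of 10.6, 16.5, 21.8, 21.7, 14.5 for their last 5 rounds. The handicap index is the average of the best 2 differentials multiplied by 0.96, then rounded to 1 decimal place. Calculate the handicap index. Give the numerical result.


All differentials: 10.6, 16.5, 21.8, 21.7, 14.5
Sorted: 10.6, 14.5, 16.5, 21.7, 21.8
Best 2: 10.6, 14.5
Average of best = 25.1 / 2 = 12.55
Raw index = 12.55 * 0.96 = 12.048
Handicap index = round(12.048, 1) = 12.0

12.0


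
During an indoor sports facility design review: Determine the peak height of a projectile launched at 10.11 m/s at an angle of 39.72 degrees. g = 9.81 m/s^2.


H = (v*sin(theta))^2 / (2*g)
vy = v*sin(theta) = 10.11 * sin(39.72 deg) = 6.4607 m/s
H = vy^2 / (2*g) = 41.7401 / (2*9.81)
H = 41.7401 / 19.62 = 2.1274 m

2.1274 m


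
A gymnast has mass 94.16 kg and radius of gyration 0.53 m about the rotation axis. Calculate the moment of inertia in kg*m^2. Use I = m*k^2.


I = m * k^2
I = 94.16 * 0.53^2
I = 94.16 * 0.2809 = 26.4495 kg*m^2

26.4495 kg*m^2


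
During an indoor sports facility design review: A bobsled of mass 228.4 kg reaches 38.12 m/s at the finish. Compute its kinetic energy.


KE = 0.5 * m * v^2
KE = 0.5 * 228.4 * 38.12^2
KE = 0.5 * 228.4 * 1453.1344 = 165947.9485 J

165947.9485 J


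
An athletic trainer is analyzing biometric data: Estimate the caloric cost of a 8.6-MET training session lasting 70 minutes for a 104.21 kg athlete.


kcal = MET * mass * time_hr
Convert time: 70 min = 1.1667 hr
kcal = 8.6 * 104.21 * 1.1667
kcal = 1045.5737 kcal

1045.5737 kcal


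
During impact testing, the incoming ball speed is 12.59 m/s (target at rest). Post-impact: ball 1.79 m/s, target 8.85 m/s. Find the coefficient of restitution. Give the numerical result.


e = (v2_after - v1_after) / (v1_before - v2_before)
Numerator = 8.85 - 1.79 = 7.06
Denominator = 12.59 - 0 = 12.59
e = 7.06 / 12.59 = 0.5608

0.5608


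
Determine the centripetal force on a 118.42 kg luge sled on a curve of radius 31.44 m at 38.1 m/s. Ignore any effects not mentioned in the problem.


Fc = m * v^2 / r
v^2 = 38.1^2 = 1451.61
Fc = 118.42 * 1451.61 / 31.44
Fc = 171899.6562 / 31.44 = 5467.5463 N

5467.5463 N


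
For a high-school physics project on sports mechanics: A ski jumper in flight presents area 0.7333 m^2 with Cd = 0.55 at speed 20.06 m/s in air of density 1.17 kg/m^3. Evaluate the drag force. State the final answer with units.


Fd = 0.5 * Cd * rho * A * v^2
Fd = 0.5 * 0.55 * 1.17 * 0.7333 * 20.06^2
v^2 = 402.4036
Fd = 0.5 * 0.55 * 1.17 * 0.7333 * 402.4036 = 94.9428 N

94.9428 N


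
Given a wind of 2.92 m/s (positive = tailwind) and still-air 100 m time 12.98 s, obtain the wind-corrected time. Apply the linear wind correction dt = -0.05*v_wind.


dt = -0.05 * v_wind = -0.05 * 2.92 = -0.146 s
t_corrected = t_still + dt = 12.98 + (-0.146)
t_corrected = 12.834 s

12.834 s


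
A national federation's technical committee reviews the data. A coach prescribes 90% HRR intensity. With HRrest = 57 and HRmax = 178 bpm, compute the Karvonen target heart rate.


Target = HRrest + pct*(HRmax - HRrest)
Heart rate reserve = HRmax - HRrest = 178 - 57 = 121 bpm
Fraction = 90% = 0.9
Target = 57 + 0.9 * 121
Target = 57 + 108.9 = 165.9 bpm

165.9 bpm


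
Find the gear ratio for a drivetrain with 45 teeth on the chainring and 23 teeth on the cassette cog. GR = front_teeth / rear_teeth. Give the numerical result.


GR = front_teeth / rear_teeth
GR = 45 / 23
GR = 1.9565

1.9565


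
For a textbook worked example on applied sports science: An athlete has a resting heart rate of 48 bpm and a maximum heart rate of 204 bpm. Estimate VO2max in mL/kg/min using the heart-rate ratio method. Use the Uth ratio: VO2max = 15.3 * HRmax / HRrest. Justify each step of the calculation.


VO2max = 15.3 * HRmax / HRrest
VO2max = 15.3 * 204 / 48
VO2max = 3121.2 / 48 = 65.025 mL/kg/min

65.025 mL/kg/min


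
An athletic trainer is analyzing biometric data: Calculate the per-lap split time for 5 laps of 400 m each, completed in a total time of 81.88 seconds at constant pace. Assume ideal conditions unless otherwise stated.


Split time = total_time / n_laps = 81.88 / 5
Split time = 16.376 s per lap

16.376 s


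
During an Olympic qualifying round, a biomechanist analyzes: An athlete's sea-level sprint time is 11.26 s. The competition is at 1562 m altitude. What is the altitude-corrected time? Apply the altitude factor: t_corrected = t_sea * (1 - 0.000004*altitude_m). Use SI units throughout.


Correction factor = 1 - 0.000004 * 1562 = 0.993752
t_corrected = t_sea * factor = 11.26 * 0.993752
t_corrected = 11.1896 s

11.1896 s


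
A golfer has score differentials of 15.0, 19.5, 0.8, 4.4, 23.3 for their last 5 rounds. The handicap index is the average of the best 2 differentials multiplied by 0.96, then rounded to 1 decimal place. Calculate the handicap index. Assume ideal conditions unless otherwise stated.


All differentials: 15.0, 19.5, 0.8, 4.4, 23.3
Sorted: 0.8, 4.4, 15.0, 19.5, 23.3
Best 2: 0.8, 4.4
Average of best = 5.2 / 2 = 2.6
Raw index = 2.6 * 0.96 = 2.496
Handicap index = round(2.496, 1) = 2.5

2.5


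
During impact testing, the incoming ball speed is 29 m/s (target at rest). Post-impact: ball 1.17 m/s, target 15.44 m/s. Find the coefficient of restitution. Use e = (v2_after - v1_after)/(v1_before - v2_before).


e = (v2_after - v1_after) / (v1_before - v2_before)
Numerator = 15.44 - 1.17 = 14.27
Denominator = 29 - 0 = 29
e = 14.27 / 29 = 0.4921

0.4921


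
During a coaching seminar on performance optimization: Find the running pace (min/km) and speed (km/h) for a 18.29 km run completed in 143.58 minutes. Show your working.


Pace = time / distance = 143.58 min / 18.29 km = 7.8502 min/km
Speed = distance / time_in_hours = 18.29 / 2.393 hr
Speed = 7.6431 km/h

7.8502 min/km, 7.6431 km/h


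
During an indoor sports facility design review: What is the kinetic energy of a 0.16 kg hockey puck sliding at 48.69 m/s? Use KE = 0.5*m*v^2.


KE = 0.5 * m * v^2
KE = 0.5 * 0.16 * 48.69^2
KE = 0.5 * 0.16 * 2370.7161 = 189.6573 J

189.6573 J


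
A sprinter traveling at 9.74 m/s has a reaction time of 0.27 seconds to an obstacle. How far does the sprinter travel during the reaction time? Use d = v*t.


d = v * t
d = 9.74 * 0.27
d = 2.6298 m

2.6298 m
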